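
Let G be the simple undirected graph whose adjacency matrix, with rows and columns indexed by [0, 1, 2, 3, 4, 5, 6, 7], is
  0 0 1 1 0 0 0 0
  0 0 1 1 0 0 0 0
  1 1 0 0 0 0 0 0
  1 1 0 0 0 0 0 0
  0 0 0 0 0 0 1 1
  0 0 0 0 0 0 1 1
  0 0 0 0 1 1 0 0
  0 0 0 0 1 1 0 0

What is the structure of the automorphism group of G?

(D_4 × D_4) ⋊ Z_2

G has two connected components, {4, 5, 6, 7} and {0, 1, 2, 3}; each is 2-regular, so G = C_4 ⊔ C_4. With two isomorphic components, Aut(G) = Aut(C_4) ≀ S_2 = (D_4 × D_4) ⋊ Z_2: permute each cycle by D_4, then optionally swap the two cycles. Order 2·(2·4)² = 128.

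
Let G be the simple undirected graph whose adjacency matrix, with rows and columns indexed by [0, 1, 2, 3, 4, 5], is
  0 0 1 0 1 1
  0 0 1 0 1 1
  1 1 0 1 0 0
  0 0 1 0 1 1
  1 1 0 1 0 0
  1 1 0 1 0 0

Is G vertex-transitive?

Yes

G is 3-regular and bipartite with parts {2, 4, 5} and {0, 1, 3} (each part is independent and every cross-pair is an edge), so G = K_{3,3}. Aut(K_{3,3}) is the wreath product S_3 ≀ Z_2: permute within each part, then optionally swap the parts; |Aut| = 2·(3!)² = 72. Under this action every vertex can be carried to every other, so G is vertex-transitive.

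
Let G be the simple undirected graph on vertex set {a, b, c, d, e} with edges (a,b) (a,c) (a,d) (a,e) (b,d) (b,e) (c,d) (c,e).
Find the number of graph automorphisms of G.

Vertex a is the unique vertex of degree 4; the remaining 4 vertices each have degree 3 and induce a cycle, so G is the wheel on 5 vertices with hub a. Every automorphism fixes the hub and acts on the rim 4-cycle, so Aut(G) ≅ Aut(C_4) = D_4 of order 8.

8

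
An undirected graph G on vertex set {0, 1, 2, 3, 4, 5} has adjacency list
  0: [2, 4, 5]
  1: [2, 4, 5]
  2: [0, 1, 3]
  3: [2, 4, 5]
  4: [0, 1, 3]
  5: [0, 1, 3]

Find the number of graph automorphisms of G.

72

G is 3-regular and bipartite with parts {0, 1, 3} and {2, 4, 5} (each part is independent and every cross-pair is an edge), so G = K_{3,3}. Each part can be permuted independently (S_3 × S_3) and the two equal-size parts can also be swapped, giving (S_3 × S_3) ⋊ Z_2 of order 2·(3!)² = 72.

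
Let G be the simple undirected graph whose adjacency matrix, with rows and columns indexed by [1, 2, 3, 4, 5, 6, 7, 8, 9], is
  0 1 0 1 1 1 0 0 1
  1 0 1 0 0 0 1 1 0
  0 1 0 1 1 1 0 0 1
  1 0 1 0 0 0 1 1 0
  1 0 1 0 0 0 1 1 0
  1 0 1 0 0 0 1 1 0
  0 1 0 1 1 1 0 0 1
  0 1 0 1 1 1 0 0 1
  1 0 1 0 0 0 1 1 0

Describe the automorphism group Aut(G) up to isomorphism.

S_4 × S_5

The vertices split by degree into {1, 3, 7, 8} (degree 5) and {2, 4, 5, 6, 9} (degree 4); every edge runs between the two parts, so G is the complete bipartite graph K_{4,5}. The parts have unequal sizes, so no automorphism swaps them; each part is permuted independently, giving S_4 × S_5 of order 4!·5! = 2880.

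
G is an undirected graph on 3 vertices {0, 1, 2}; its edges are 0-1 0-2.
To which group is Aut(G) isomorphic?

C_2

The degree sequence is [2, 1, 1]; the two degree-1 vertices 1 and 2 are the ends of a path, so G = P_3. A path has exactly one nontrivial symmetry — reversal — giving Aut(G) of order 2.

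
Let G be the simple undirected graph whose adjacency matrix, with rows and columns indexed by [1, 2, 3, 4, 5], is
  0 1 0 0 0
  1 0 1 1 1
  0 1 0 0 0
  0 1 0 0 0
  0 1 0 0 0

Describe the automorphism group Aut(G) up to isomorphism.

S_4

Vertex 2 has degree 4 and every other vertex has degree 1, so G is the star K_{1,4} with centre 2. Any automorphism fixes the centre and permutes the 4 leaves freely, so Aut(G) ≅ S_4 of order 4! = 24.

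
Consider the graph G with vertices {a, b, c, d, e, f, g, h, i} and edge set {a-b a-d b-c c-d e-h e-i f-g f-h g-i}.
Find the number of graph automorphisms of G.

G has two connected components, {e, f, g, h, i} and {a, b, c, d}; each is 2-regular, so G = C_5 ⊔ C_4. No automorphism exchanges components of different sizes, hence Aut(G) is the direct product D_5 × D_4, order 80.

80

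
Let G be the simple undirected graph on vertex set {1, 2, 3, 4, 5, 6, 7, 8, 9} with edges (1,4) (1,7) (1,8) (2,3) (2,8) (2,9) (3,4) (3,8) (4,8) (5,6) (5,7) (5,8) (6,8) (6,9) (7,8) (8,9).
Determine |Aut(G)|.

Vertex 8 is the unique vertex of degree 8; the remaining 8 vertices each have degree 3 and induce a cycle, so G is the wheel on 9 vertices with hub 8. With the hub fixed, the remaining symmetry is that of the rim cycle C_8, giving the dihedral group D_8.

16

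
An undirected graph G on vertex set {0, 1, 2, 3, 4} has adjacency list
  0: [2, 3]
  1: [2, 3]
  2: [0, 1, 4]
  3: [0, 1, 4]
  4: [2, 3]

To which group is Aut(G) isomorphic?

S_2 × S_3

The vertices split by degree into {2, 3} (degree 3) and {0, 1, 4} (degree 2); every edge runs between the two parts, so G is the complete bipartite graph K_{2,3}. The parts have unequal sizes, so no automorphism swaps them; each part is permuted independently, giving S_2 × S_3 of order 2!·3! = 12.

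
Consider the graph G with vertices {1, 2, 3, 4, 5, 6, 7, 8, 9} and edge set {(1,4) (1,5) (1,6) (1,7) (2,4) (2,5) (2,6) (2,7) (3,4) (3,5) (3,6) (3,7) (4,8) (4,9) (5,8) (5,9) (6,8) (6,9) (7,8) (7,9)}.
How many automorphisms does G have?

The vertices split by degree into {4, 5, 6, 7} (degree 5) and {1, 2, 3, 8, 9} (degree 4); every edge runs between the two parts, so G is the complete bipartite graph K_{4,5}. The parts have unequal sizes, so no automorphism swaps them; each part is permuted independently, giving S_5 × S_4 of order 5!·4! = 2880.

2880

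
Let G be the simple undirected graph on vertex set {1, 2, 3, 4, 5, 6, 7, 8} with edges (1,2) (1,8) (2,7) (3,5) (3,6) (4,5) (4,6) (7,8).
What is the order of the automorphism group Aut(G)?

G has two connected components, {1, 2, 7, 8} and {3, 4, 5, 6}; each is 2-regular, so G = C_4 ⊔ C_4. Aut of a disjoint union of two copies of C_4 is the wreath product D_4 ≀ Z_2, of order 2·8² = 128.

128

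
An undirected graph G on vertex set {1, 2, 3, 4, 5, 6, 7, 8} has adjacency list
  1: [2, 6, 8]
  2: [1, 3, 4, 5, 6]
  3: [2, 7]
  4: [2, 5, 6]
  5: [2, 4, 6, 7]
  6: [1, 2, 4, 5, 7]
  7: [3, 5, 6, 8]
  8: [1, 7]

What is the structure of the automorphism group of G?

Degrees alone do not determine every vertex (e.g. 1 and 4 both have degree 3), but their neighbour-degree multisets differ: N(1) has degrees [2, 5, 5] while N(4) has degrees [4, 5, 5]. Repeating this refinement separates all vertices, so the only automorphism is the identity.

1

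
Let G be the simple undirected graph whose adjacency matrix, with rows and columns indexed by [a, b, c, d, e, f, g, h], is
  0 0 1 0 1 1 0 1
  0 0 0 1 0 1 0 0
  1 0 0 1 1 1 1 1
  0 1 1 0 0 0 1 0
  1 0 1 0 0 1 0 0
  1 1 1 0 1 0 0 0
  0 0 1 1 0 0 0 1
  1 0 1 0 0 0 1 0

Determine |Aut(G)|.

1

Degrees alone do not determine every vertex (e.g. a and f both have degree 4), but their neighbour-degree multisets differ: N(a) has degrees [3, 3, 4, 6] while N(f) has degrees [2, 3, 4, 6]. Repeating this refinement separates all vertices, so the only automorphism is the identity.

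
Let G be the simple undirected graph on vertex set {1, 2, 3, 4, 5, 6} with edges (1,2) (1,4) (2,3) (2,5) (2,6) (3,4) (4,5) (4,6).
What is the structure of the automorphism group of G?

S_2 × S_4

The vertices split by degree into {2, 4} (degree 4) and {1, 3, 5, 6} (degree 2); every edge runs between the two parts, so G is the complete bipartite graph K_{2,4}. Automorphisms preserve the bipartition setwise (since the parts differ in size) and act as S_2 × S_4 within it; |Aut| = 48.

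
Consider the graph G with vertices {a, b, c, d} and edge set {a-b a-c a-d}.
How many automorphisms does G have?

6

Vertex a has degree 3 and every other vertex has degree 1, so G is the star K_{1,3} with centre a. Any automorphism fixes the centre and permutes the 3 leaves freely, so Aut(G) ≅ S_3 of order 3! = 6.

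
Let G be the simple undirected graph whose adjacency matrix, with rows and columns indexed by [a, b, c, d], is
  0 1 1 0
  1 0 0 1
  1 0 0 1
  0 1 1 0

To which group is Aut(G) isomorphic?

D_4

G is 2-regular and connected on 4 vertices, i.e. the cycle C_4. The automorphisms of the 4-cycle are exactly the symmetries of a regular 4-gon: the dihedral group D_4, |D_4| = 8.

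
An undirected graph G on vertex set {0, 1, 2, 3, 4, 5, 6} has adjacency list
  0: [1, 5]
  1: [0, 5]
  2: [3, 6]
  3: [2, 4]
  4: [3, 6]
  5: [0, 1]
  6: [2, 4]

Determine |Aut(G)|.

48

G has two connected components, {2, 3, 4, 6} and {0, 1, 5}; each is 2-regular, so G = C_4 ⊔ C_3. No automorphism exchanges components of different sizes, hence Aut(G) is the direct product D_3 × D_4, order 48.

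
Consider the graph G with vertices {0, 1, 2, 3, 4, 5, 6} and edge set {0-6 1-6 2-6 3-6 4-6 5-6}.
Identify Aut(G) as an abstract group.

the symmetric group on 6 letters

Vertex 6 has degree 6 and every other vertex has degree 1, so G is the star K_{1,6} with centre 6. Any automorphism fixes the centre and permutes the 6 leaves freely, so Aut(G) ≅ S_6 of order 6! = 720.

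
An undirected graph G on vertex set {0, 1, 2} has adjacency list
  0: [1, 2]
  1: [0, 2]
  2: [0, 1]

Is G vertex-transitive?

Yes

Every vertex has degree 2, so G is the complete graph K_3. Any permutation of the 3 vertices preserves K_3, so Aut(K_3) = S_3 of order 3! = 6. This group acts transitively on the 3 vertices.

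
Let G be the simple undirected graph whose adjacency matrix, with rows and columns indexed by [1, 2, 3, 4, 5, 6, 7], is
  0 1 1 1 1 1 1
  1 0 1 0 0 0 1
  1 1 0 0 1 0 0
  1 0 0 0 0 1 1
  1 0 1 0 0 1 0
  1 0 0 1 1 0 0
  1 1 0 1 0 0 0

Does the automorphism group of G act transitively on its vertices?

Vertex 1 is the only vertex of degree 6, so every automorphism fixes it; G is not vertex-transitive.

No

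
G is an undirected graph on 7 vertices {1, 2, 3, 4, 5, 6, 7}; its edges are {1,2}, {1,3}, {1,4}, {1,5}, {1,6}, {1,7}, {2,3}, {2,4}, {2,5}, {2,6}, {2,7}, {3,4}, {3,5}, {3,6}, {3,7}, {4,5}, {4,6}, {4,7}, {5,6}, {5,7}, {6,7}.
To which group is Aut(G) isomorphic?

S_7

All 7 vertices are pairwise adjacent: G = K_7. Any permutation of the 7 vertices preserves K_7, so Aut(K_7) = S_7 of order 7! = 5040.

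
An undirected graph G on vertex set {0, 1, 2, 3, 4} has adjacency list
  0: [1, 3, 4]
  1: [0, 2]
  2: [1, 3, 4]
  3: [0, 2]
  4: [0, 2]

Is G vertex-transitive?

No

Automorphisms preserve degree, but G has vertices of degree 2 and vertices of degree 3; no automorphism maps one to the other, so G is not vertex-transitive.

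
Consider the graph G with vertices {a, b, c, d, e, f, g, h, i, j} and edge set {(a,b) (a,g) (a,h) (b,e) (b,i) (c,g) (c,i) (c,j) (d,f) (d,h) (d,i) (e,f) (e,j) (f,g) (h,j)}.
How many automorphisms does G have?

G is 3-regular on 10 vertices with no triangles and no 4-cycles (girth 5): this is the Petersen graph. Viewing the Petersen graph as the Kneser graph K(5,2) — vertices are 2-subsets of {1,…,5}, edges join disjoint pairs — its automorphisms are exactly the permutations of the 5-element set, so Aut ≅ S_5 of order 120.

120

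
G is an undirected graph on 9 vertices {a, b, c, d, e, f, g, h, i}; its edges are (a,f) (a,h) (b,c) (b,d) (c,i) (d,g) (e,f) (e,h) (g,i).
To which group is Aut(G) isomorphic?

G has two connected components, {b, c, d, g, i} and {a, e, f, h}; each is 2-regular, so G = C_5 ⊔ C_4. The components are non-isomorphic (different sizes), so Aut(G) = Aut(C_5) × Aut(C_4) = D_5 × D_4 of order 10·8 = 80.

D_5 × D_4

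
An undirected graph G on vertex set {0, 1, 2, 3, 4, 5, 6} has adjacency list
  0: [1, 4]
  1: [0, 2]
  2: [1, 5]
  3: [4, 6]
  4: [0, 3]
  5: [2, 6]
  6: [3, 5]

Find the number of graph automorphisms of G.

14

Every vertex has degree 2 and the graph is connected, so G is the 7-cycle C_7. C_7 has 7 rotations and 7 reflections, so Aut(C_7) ≅ D_7 of order 14.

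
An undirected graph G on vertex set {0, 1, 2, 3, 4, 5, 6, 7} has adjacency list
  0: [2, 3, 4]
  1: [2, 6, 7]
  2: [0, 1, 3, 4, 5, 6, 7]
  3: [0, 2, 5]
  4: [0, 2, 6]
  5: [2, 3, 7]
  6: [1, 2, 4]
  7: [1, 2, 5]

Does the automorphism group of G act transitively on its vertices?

No

Vertex 2 is the only vertex of degree 7, so every automorphism fixes it; G is not vertex-transitive.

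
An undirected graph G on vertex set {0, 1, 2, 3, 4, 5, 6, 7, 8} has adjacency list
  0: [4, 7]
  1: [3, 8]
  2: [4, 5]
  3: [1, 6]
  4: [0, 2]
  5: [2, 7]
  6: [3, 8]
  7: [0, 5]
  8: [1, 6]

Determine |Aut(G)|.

G has two connected components, {0, 2, 4, 5, 7} and {1, 3, 6, 8}; each is 2-regular, so G = C_5 ⊔ C_4. The components are non-isomorphic (different sizes), so Aut(G) = Aut(C_5) × Aut(C_4) = D_5 × D_4 of order 10·8 = 80.

80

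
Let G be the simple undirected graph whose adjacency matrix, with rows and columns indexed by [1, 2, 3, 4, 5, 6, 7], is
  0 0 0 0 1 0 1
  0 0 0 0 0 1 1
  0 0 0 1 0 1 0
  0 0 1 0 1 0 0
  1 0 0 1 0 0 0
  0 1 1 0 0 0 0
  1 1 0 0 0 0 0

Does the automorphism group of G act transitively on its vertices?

G is 2-regular and connected on 7 vertices, i.e. the cycle C_7. C_7 has 7 rotations and 7 reflections, so Aut(C_7) ≅ D_7 of order 14. This group acts transitively on the 7 vertices.

Yes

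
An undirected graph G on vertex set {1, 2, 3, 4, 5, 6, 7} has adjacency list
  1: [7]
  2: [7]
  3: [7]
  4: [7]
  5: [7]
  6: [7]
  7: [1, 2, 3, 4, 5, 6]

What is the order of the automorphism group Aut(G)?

Vertex 7 has degree 6 and every other vertex has degree 1, so G is the star K_{1,6} with centre 7. The 6 leaves are pairwise interchangeable while the centre is fixed, giving Aut(G) = S_6.

720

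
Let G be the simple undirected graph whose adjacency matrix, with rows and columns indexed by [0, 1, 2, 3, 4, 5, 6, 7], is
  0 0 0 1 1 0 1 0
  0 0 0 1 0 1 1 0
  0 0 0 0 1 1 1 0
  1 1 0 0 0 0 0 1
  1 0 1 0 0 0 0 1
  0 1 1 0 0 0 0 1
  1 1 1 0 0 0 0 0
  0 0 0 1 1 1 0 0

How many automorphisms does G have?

48

G is 3-regular and bipartite on 2^3 = 8 vertices with girth 4; it is the hypercube graph Q_3. The symmetry group of the 3-cube is the hyperoctahedral group B_3 = Z_2 ≀ S_3, of order 2^3·3! = 48.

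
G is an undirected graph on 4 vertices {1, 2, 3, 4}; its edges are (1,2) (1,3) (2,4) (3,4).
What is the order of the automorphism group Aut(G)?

8

G is 2-regular and bipartite on 2^2 = 4 vertices with girth 4; it is the hypercube graph Q_2. Aut(Q_2) consists of the signed permutations of the 2 coordinate axes: 2! permutations times 2^2 sign flips, so |Aut| = 2^2·2! = 8.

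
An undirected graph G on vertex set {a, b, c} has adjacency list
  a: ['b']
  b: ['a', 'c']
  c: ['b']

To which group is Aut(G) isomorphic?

The degree sequence is [1, 2, 1]; the two degree-1 vertices a and c are the ends of a path, so G = P_3. The only nontrivial automorphism of a path is the end-to-end reflection, so Aut(G) ≅ Z_2.

C_2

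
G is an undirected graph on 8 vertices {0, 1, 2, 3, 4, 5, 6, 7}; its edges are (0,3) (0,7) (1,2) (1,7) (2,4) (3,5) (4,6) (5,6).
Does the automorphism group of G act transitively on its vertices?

G is 2-regular and connected on 8 vertices, i.e. the cycle C_8. C_8 has 8 rotations and 8 reflections, so Aut(C_8) ≅ D_8 of order 16. This group acts transitively on the 8 vertices.

Yes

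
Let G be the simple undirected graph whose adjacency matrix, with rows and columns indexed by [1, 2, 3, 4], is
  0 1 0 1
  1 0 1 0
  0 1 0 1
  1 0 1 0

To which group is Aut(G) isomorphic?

G is 2-regular and bipartite with parts {1, 3} and {2, 4} (each part is independent and every cross-pair is an edge), so G = K_{2,2}. Each part can be permuted independently (S_2 × S_2) and the two equal-size parts can also be swapped, giving (S_2 × S_2) ⋊ Z_2 of order 2·(2!)² = 8.

(S_2 × S_2) ⋊ Z_2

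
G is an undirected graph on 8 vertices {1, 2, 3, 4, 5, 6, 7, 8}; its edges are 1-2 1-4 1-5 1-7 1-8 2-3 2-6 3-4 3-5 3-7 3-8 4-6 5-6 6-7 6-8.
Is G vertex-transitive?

No

Automorphisms preserve degree, but G has vertices of degree 3 and vertices of degree 5; no automorphism maps one to the other, so G is not vertex-transitive.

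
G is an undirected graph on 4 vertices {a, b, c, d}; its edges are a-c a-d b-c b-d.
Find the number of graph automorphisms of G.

8

G is 2-regular and connected on 4 vertices, i.e. the cycle C_4. C_4 has 4 rotations and 4 reflections, so Aut(C_4) ≅ D_4 of order 8.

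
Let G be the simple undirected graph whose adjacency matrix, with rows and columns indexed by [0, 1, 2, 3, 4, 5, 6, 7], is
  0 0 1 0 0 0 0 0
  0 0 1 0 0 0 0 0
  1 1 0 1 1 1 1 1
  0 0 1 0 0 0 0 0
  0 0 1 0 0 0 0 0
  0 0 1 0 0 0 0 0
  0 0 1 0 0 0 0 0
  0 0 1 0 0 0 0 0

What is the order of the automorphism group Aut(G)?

Vertex 2 has degree 7 and every other vertex has degree 1, so G is the star K_{1,7} with centre 2. Any automorphism fixes the centre and permutes the 7 leaves freely, so Aut(G) ≅ S_7 of order 7! = 5040.

5040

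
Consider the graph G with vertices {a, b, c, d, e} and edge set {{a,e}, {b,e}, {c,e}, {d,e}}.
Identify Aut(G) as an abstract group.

Vertex e has degree 4 and every other vertex has degree 1, so G is the star K_{1,4} with centre e. Any automorphism fixes the centre and permutes the 4 leaves freely, so Aut(G) ≅ S_4 of order 4! = 24.

the symmetric group on 4 letters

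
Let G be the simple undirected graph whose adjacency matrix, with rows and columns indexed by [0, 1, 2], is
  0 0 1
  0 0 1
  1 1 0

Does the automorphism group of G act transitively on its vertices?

No

Vertex 2 is the only vertex of degree 2, so every automorphism fixes it; G is not vertex-transitive.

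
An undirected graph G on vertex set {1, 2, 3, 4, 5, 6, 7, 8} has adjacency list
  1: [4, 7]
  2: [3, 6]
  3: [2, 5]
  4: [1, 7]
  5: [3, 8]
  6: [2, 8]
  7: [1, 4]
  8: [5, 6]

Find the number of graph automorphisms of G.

60

G has two connected components, {2, 3, 5, 6, 8} and {1, 4, 7}; each is 2-regular, so G = C_5 ⊔ C_3. The components are non-isomorphic (different sizes), so Aut(G) = Aut(C_3) × Aut(C_5) = D_3 × D_5 of order 6·10 = 60.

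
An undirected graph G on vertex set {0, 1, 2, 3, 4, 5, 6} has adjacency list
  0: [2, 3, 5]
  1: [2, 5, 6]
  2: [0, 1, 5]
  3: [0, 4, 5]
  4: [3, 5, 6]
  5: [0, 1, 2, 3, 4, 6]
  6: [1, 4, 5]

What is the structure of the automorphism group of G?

Vertex 5 is the unique vertex of degree 6; the remaining 6 vertices each have degree 3 and induce a cycle, so G is the wheel on 7 vertices with hub 5. With the hub fixed, the remaining symmetry is that of the rim cycle C_6, giving the dihedral group D_6.

the dihedral group of order 12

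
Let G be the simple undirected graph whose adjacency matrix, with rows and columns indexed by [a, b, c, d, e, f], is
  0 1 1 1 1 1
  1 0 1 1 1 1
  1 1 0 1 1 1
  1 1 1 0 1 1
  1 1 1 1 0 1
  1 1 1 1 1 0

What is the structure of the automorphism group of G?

S_6

Every vertex has degree 5, so G is the complete graph K_6. Any permutation of the 6 vertices preserves K_6, so Aut(K_6) = S_6 of order 6! = 720.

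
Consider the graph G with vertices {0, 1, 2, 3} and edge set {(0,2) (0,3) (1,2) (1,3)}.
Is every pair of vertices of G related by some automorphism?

Yes

G is 2-regular and bipartite on 2^2 = 4 vertices with girth 4; it is the hypercube graph Q_2. The symmetry group of the 2-cube is the hyperoctahedral group B_2 = Z_2 ≀ S_2, of order 2^2·2! = 8. This group acts transitively on the 4 vertices.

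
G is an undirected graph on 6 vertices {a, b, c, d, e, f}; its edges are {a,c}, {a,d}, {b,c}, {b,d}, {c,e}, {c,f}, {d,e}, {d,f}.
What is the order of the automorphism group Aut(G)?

The vertices split by degree into {c, d} (degree 4) and {a, b, e, f} (degree 2); every edge runs between the two parts, so G is the complete bipartite graph K_{2,4}. Automorphisms preserve the bipartition setwise (since the parts differ in size) and act as S_2 × S_4 within it; |Aut| = 48.

48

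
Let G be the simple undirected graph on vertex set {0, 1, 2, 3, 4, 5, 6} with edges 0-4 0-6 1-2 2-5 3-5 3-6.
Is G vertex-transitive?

Automorphisms preserve degree, but G has vertices of degree 1 and vertices of degree 2; no automorphism maps one to the other, so G is not vertex-transitive.

No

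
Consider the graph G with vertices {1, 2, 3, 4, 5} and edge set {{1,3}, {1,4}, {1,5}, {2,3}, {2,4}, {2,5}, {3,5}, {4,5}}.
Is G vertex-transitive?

Vertex 5 is the only vertex of degree 4, so every automorphism fixes it; G is not vertex-transitive.

No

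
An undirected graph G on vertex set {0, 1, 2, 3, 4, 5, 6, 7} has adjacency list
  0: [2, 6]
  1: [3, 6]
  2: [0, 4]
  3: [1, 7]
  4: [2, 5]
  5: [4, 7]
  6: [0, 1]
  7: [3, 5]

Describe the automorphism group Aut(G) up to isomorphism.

D_8

G is 2-regular and connected on 8 vertices, i.e. the cycle C_8. C_8 has 8 rotations and 8 reflections, so Aut(C_8) ≅ D_8 of order 16.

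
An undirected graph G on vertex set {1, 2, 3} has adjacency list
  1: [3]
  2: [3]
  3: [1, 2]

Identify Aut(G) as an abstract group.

Z_2

The degree sequence is [1, 1, 2]; the two degree-1 vertices 1 and 2 are the ends of a path, so G = P_3. A path has exactly one nontrivial symmetry — reversal — giving Aut(G) of order 2.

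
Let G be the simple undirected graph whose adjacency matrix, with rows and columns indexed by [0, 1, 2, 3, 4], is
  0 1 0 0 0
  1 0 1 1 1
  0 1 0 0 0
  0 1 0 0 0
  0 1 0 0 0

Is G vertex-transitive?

Vertex 1 is the only vertex of degree 4, so every automorphism fixes it; G is not vertex-transitive.

No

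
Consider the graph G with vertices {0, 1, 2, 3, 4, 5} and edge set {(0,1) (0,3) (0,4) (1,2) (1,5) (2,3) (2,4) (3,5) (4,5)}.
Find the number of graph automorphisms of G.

G is 3-regular and bipartite with parts {1, 3, 4} and {0, 2, 5} (each part is independent and every cross-pair is an edge), so G = K_{3,3}. Each part can be permuted independently (S_3 × S_3) and the two equal-size parts can also be swapped, giving (S_3 × S_3) ⋊ Z_2 of order 2·(3!)² = 72.

72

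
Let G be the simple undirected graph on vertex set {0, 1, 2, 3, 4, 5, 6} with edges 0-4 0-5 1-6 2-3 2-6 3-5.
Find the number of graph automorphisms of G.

The degree sequence is [2, 1, 2, 2, 1, 2, 2]; the two degree-1 vertices 1 and 4 are the ends of a path, so G = P_7. The only nontrivial automorphism of a path is the end-to-end reflection, so Aut(G) ≅ Z_2.

2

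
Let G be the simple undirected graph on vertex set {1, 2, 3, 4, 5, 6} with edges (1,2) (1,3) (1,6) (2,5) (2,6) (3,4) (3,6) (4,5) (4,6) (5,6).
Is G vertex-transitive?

Vertex 6 is the only vertex of degree 5, so every automorphism fixes it; G is not vertex-transitive.

No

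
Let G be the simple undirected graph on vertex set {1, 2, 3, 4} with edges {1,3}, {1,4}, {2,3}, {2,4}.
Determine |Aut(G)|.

G is 2-regular and bipartite with parts {1, 2} and {3, 4} (each part is independent and every cross-pair is an edge), so G = K_{2,2}. Each part can be permuted independently (S_2 × S_2) and the two equal-size parts can also be swapped, giving (S_2 × S_2) ⋊ Z_2 of order 2·(2!)² = 8.

8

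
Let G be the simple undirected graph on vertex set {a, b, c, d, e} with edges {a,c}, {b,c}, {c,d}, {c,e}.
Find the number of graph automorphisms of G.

24

Vertex c has degree 4 and every other vertex has degree 1, so G is the star K_{1,4} with centre c. The 4 leaves are pairwise interchangeable while the centre is fixed, giving Aut(G) = S_4.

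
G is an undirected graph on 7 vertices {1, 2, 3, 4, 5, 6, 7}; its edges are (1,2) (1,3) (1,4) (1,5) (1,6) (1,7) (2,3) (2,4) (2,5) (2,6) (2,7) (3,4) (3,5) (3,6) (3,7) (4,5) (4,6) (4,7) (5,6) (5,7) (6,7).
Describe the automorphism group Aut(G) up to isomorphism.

the symmetric group on 7 letters

Every vertex has degree 6, so G is the complete graph K_7. Any permutation of the 7 vertices preserves K_7, so Aut(K_7) = S_7 of order 7! = 5040.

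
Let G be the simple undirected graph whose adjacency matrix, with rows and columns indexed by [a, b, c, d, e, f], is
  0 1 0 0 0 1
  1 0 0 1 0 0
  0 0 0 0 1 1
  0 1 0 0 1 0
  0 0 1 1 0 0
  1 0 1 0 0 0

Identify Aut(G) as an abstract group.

G is 2-regular and connected on 6 vertices, i.e. the cycle C_6. C_6 has 6 rotations and 6 reflections, so Aut(C_6) ≅ D_6 of order 12.

D_6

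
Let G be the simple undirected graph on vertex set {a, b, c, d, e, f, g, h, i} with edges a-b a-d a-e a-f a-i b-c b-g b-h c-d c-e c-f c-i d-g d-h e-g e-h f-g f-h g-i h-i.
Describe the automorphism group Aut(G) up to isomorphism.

S_4 × S_5

The vertices split by degree into {a, c, g, h} (degree 5) and {b, d, e, f, i} (degree 4); every edge runs between the two parts, so G is the complete bipartite graph K_{4,5}. Automorphisms preserve the bipartition setwise (since the parts differ in size) and act as S_4 × S_5 within it; |Aut| = 2880.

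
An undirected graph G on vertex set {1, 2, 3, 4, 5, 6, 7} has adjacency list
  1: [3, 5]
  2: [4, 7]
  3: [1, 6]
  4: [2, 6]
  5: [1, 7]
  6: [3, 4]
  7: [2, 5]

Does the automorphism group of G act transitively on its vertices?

Yes

Every vertex has degree 2 and the graph is connected, so G is the 7-cycle C_7. C_7 has 7 rotations and 7 reflections, so Aut(C_7) ≅ D_7 of order 14. This group acts transitively on the 7 vertices.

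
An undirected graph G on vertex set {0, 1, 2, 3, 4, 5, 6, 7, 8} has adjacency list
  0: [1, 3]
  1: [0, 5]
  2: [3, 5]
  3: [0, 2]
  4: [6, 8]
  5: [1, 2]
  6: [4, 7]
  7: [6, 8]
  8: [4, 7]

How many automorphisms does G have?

G has two connected components, {0, 1, 2, 3, 5} and {4, 6, 7, 8}; each is 2-regular, so G = C_5 ⊔ C_4. The components are non-isomorphic (different sizes), so Aut(G) = Aut(C_4) × Aut(C_5) = D_4 × D_5 of order 8·10 = 80.

80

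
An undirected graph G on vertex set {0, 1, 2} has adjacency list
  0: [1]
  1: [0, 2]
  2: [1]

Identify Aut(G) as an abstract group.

The degree sequence is [1, 2, 1]; the two degree-1 vertices 0 and 2 are the ends of a path, so G = P_3. The only nontrivial automorphism of a path is the end-to-end reflection, so Aut(G) ≅ Z_2.

the cyclic group of order 2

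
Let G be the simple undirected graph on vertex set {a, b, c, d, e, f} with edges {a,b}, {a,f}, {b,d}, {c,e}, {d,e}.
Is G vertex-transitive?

No

Automorphisms preserve degree, but G has vertices of degree 1 and vertices of degree 2; no automorphism maps one to the other, so G is not vertex-transitive.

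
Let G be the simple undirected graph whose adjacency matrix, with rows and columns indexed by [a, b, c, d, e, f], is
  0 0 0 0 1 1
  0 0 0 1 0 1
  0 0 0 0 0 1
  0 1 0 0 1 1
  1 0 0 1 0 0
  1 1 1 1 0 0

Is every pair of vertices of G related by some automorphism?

No

Vertex c is the only vertex of degree 1, so every automorphism fixes it; G is not vertex-transitive.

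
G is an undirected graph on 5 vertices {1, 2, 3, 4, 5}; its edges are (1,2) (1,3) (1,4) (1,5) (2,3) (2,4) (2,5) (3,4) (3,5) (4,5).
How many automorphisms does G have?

120

Every vertex has degree 4, so G is the complete graph K_5. Any permutation of the 5 vertices preserves K_5, so Aut(K_5) = S_5 of order 5! = 120.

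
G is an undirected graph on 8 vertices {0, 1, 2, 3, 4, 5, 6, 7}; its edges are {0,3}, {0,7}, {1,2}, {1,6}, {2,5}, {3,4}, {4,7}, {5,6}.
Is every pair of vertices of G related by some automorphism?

Yes

G has two connected components, {0, 3, 4, 7} and {1, 2, 5, 6}; each is 2-regular, so G = C_4 ⊔ C_4. Aut of a disjoint union of two copies of C_4 is the wreath product D_4 ≀ Z_2, of order 2·8² = 128. Under this action every vertex can be carried to every other, so G is vertex-transitive.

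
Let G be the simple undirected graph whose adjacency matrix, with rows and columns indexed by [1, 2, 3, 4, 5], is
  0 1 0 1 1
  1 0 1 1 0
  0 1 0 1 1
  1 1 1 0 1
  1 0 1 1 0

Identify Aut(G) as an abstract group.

Vertex 4 is the unique vertex of degree 4; the remaining 4 vertices each have degree 3 and induce a cycle, so G is the wheel on 5 vertices with hub 4. Every automorphism fixes the hub and acts on the rim 4-cycle, so Aut(G) ≅ Aut(C_4) = D_4 of order 8.

D_4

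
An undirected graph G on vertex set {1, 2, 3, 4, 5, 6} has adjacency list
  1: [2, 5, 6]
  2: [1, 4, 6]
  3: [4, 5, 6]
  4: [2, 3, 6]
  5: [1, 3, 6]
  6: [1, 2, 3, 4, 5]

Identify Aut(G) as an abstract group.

Vertex 6 is the unique vertex of degree 5; the remaining 5 vertices each have degree 3 and induce a cycle, so G is the wheel on 6 vertices with hub 6. Every automorphism fixes the hub and acts on the rim 5-cycle, so Aut(G) ≅ Aut(C_5) = D_5 of order 10.

D_5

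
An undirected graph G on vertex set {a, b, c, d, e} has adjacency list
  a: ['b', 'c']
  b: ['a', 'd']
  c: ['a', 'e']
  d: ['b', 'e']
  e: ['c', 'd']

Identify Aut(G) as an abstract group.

G is 2-regular and connected on 5 vertices, i.e. the cycle C_5. C_5 has 5 rotations and 5 reflections, so Aut(C_5) ≅ D_5 of order 10.

the dihedral group of order 10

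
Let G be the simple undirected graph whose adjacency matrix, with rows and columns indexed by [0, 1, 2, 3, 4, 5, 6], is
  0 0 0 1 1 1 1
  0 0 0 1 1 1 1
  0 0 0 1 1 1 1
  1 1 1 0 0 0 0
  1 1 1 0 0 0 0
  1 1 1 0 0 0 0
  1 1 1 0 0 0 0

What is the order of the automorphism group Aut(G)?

The vertices split by degree into {0, 1, 2} (degree 4) and {3, 4, 5, 6} (degree 3); every edge runs between the two parts, so G is the complete bipartite graph K_{3,4}. Automorphisms preserve the bipartition setwise (since the parts differ in size) and act as S_3 × S_4 within it; |Aut| = 144.

144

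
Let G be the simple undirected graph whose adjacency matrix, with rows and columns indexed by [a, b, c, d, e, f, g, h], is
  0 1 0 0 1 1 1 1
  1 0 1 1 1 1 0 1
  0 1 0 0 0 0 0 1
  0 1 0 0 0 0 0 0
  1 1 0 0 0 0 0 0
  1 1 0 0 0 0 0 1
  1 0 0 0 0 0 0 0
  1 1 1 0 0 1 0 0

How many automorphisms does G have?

Degrees alone do not determine every vertex (e.g. c and e both have degree 2), but their neighbour-degree multisets differ: N(c) has degrees [4, 6] while N(e) has degrees [5, 6]. Repeating this refinement separates all vertices, so the only automorphism is the identity.

1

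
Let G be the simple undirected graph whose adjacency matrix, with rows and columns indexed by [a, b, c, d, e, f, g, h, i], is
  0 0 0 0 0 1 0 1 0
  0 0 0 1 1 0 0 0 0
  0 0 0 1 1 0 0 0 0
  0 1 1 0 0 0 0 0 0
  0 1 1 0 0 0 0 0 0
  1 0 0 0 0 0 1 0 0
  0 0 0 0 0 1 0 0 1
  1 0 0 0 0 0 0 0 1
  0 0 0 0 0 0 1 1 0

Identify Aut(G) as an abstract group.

D_4 × D_5

G has two connected components, {a, f, g, h, i} and {b, c, d, e}; each is 2-regular, so G = C_5 ⊔ C_4. The components are non-isomorphic (different sizes), so Aut(G) = Aut(C_4) × Aut(C_5) = D_4 × D_5 of order 8·10 = 80.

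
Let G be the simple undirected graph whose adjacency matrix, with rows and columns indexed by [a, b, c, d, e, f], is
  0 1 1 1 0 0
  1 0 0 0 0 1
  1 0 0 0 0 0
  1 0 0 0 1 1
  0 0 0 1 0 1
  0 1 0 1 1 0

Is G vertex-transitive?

No

Vertex c is the only vertex of degree 1, so every automorphism fixes it; G is not vertex-transitive.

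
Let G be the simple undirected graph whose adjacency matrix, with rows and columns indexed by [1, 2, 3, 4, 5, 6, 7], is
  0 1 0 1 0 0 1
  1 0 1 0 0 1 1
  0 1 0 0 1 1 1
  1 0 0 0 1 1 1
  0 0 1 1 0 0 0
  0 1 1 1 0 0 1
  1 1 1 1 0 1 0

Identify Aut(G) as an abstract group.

Degrees alone do not determine every vertex (e.g. 2 and 3 both have degree 4), but their neighbour-degree multisets differ: N(2) has degrees [3, 4, 4, 5] while N(3) has degrees [2, 4, 4, 5]. Repeating this refinement separates all vertices, so the only automorphism is the identity.

{e}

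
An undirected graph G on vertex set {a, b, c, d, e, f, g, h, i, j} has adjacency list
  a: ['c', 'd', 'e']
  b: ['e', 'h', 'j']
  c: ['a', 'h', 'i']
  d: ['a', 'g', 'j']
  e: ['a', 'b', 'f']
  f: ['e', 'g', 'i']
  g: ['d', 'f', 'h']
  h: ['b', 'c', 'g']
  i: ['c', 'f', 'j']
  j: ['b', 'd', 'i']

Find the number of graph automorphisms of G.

120

G is 3-regular on 10 vertices with no triangles and no 4-cycles (girth 5): this is the Petersen graph. Viewing the Petersen graph as the Kneser graph K(5,2) — vertices are 2-subsets of {1,…,5}, edges join disjoint pairs — its automorphisms are exactly the permutations of the 5-element set, so Aut ≅ S_5 of order 120.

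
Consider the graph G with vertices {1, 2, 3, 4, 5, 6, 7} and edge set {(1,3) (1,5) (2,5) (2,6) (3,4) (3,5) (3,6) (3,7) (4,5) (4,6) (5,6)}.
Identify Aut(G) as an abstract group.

the trivial group

Degrees alone do not determine every vertex (e.g. 1 and 2 both have degree 2), but their neighbour-degree multisets differ: N(1) has degrees [5, 5] while N(2) has degrees [4, 5]. Repeating this refinement separates all vertices, so the only automorphism is the identity.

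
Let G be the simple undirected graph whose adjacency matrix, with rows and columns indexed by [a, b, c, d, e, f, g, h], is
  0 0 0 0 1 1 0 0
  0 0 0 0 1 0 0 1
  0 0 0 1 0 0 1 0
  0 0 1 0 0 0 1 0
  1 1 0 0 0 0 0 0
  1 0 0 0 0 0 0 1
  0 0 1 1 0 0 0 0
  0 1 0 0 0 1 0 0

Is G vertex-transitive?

G has two connected components, {a, b, e, f, h} and {c, d, g}; each is 2-regular, so G = C_5 ⊔ C_3. The orbit of a under Aut(G) is {a, b, e, f, h}, which does not contain c, so G is not vertex-transitive.

No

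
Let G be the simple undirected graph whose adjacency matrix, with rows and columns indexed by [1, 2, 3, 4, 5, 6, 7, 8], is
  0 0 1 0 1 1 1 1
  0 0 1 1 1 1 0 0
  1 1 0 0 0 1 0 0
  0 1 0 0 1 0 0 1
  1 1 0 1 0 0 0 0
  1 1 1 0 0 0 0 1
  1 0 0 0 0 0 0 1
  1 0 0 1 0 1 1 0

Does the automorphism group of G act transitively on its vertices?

Vertex 1 is the only vertex of degree 5, so every automorphism fixes it; G is not vertex-transitive.

No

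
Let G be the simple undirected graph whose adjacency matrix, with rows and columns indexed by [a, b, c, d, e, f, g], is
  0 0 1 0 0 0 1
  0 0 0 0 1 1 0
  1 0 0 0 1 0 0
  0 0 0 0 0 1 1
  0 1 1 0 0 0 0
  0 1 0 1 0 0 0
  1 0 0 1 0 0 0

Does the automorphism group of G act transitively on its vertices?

G is 2-regular and connected on 7 vertices, i.e. the cycle C_7. C_7 has 7 rotations and 7 reflections, so Aut(C_7) ≅ D_7 of order 14. Under this action every vertex can be carried to every other, so G is vertex-transitive.

Yes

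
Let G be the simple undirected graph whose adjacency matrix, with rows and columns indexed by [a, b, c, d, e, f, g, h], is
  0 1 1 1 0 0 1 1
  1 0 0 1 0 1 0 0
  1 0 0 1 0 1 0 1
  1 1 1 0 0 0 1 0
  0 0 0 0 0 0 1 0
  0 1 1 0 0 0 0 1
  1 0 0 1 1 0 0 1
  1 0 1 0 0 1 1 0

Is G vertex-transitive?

Vertex a is the only vertex of degree 5, so every automorphism fixes it; G is not vertex-transitive.

No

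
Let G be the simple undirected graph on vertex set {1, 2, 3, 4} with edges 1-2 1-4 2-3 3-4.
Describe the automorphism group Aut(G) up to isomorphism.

Every vertex has degree 2 and the graph is connected, so G is the 4-cycle C_4. The automorphisms of the 4-cycle are exactly the symmetries of a regular 4-gon: the dihedral group D_4, |D_4| = 8.

D_4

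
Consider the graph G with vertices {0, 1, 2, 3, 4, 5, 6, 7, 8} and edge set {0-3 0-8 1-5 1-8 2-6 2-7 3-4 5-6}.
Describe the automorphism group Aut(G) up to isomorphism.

The degree sequence is [2, 2, 2, 2, 1, 2, 2, 1, 2]; the two degree-1 vertices 4 and 7 are the ends of a path, so G = P_9. The only nontrivial automorphism of a path is the end-to-end reflection, so Aut(G) ≅ Z_2.

C_2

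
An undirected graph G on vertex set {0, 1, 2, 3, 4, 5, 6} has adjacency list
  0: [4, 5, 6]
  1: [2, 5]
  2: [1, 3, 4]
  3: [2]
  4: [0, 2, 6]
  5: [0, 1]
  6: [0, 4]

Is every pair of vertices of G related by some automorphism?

No

Vertex 3 is the only vertex of degree 1, so every automorphism fixes it; G is not vertex-transitive.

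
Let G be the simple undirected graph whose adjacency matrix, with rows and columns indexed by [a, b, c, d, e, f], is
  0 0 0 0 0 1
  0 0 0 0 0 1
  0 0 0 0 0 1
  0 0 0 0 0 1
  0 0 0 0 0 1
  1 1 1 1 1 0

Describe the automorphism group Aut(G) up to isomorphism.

Vertex f has degree 5 and every other vertex has degree 1, so G is the star K_{1,5} with centre f. Any automorphism fixes the centre and permutes the 5 leaves freely, so Aut(G) ≅ S_5 of order 5! = 120.

the symmetric group on 5 letters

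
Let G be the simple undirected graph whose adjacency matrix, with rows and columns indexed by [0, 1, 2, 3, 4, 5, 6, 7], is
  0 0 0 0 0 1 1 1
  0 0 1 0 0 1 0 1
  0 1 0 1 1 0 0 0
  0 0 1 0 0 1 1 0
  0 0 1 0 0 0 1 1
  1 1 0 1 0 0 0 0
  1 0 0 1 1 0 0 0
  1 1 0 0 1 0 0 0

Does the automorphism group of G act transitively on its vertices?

Yes

G is 3-regular and bipartite on 2^3 = 8 vertices with girth 4; it is the hypercube graph Q_3. Aut(Q_3) consists of the signed permutations of the 3 coordinate axes: 3! permutations times 2^3 sign flips, so |Aut| = 2^3·3! = 48. Under this action every vertex can be carried to every other, so G is vertex-transitive.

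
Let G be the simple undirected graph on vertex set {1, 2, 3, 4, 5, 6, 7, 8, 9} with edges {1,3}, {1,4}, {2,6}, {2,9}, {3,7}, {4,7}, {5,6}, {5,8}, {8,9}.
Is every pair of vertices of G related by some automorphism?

G has two connected components, {2, 5, 6, 8, 9} and {1, 3, 4, 7}; each is 2-regular, so G = C_5 ⊔ C_4. The orbit of 1 under Aut(G) is {1, 3, 4, 7}, which does not contain 2, so G is not vertex-transitive.

No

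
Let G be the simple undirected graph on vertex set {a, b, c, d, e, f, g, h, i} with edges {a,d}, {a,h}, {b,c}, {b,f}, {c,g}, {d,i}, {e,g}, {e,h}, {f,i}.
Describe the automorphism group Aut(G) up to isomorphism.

D_9

G is 2-regular and connected on 9 vertices, i.e. the cycle C_9. The automorphisms of the 9-cycle are exactly the symmetries of a regular 9-gon: the dihedral group D_9, |D_9| = 18.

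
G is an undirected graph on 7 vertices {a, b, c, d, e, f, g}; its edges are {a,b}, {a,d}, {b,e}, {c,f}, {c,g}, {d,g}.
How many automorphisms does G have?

2

The degree sequence is [2, 2, 2, 2, 1, 1, 2]; the two degree-1 vertices e and f are the ends of a path, so G = P_7. A path has exactly one nontrivial symmetry — reversal — giving Aut(G) of order 2.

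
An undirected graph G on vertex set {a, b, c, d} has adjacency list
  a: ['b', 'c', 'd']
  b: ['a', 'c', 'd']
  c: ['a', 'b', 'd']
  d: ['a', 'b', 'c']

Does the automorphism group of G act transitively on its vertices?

All 4 vertices are pairwise adjacent: G = K_4. Every bijection on the vertex set is an automorphism of K_4; hence Aut(K_4) ≅ S_4, order 24. Under this action every vertex can be carried to every other, so G is vertex-transitive.

Yes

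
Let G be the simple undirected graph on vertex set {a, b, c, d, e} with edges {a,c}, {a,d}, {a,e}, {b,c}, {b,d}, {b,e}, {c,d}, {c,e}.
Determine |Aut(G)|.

8

Vertex c is the unique vertex of degree 4; the remaining 4 vertices each have degree 3 and induce a cycle, so G is the wheel on 5 vertices with hub c. With the hub fixed, the remaining symmetry is that of the rim cycle C_4, giving the dihedral group D_4.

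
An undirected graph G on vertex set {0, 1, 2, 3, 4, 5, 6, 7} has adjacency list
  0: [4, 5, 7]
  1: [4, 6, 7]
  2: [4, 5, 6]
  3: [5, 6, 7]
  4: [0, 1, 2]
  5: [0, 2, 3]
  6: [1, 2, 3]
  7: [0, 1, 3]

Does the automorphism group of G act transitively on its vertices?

Yes

G is 3-regular and bipartite on 2^3 = 8 vertices with girth 4; it is the hypercube graph Q_3. Aut(Q_3) consists of the signed permutations of the 3 coordinate axes: 3! permutations times 2^3 sign flips, so |Aut| = 2^3·3! = 48. This group acts transitively on the 8 vertices.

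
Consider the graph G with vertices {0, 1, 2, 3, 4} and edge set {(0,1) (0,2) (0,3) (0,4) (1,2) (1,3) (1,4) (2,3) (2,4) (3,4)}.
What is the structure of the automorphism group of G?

Every vertex has degree 4, so G is the complete graph K_5. Any permutation of the 5 vertices preserves K_5, so Aut(K_5) = S_5 of order 5! = 120.

the symmetric group on 5 letters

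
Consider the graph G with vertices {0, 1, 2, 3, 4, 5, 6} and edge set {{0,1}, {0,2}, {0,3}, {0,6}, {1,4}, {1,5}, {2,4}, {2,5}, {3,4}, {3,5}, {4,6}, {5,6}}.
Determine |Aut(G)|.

The vertices split by degree into {0, 4, 5} (degree 4) and {1, 2, 3, 6} (degree 3); every edge runs between the two parts, so G is the complete bipartite graph K_{3,4}. The parts have unequal sizes, so no automorphism swaps them; each part is permuted independently, giving S_4 × S_3 of order 4!·3! = 144.

144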